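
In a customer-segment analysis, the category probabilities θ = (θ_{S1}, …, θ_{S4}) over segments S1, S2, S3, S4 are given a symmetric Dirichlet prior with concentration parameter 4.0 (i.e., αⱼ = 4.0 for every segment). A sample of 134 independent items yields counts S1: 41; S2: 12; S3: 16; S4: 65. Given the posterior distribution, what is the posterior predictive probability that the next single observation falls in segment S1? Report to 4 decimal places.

The Dirichlet prior is conjugate to the Multinomial likelihood: each posterior αⱼ = prior αⱼ + observed count nⱼ.
Posterior concentration: (45.0, 16.0, 20.0, 69.0), total = 150.0.
P(next = S1 | data) = α_{S1}/Σα = 0.3000.

0.3000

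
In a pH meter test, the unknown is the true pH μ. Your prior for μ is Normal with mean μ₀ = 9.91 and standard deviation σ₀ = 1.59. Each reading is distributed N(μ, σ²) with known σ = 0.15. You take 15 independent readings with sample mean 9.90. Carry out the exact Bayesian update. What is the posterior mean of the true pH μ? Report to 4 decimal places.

9.9000

For Normal data with known variance σ², a Normal(μ₀, σ₀²) prior on μ is conjugate. Posterior precision = 1/σ₀² + n/σ²; posterior mean is the precision-weighted average of μ₀ and x̄.
n·x̄ = 15·9.90 = 148.5.
σ₀² = 1.59² = 2.5281, σ² = 0.15² = 0.0225; σ² + n·σ₀² = 0.0225 + 15·2.5281 = 37.944.
Posterior mean = (μ₀/σ₀² + n·x̄/σ²)/(1/σ₀² + n/σ²) = (σ²·μ₀ + σ₀²·n·x̄)/(σ² + n·σ₀²) = (0.0225·9.91 + 2.5281·148.5)/37.944 = 375.645825/37.944 = 9.9000.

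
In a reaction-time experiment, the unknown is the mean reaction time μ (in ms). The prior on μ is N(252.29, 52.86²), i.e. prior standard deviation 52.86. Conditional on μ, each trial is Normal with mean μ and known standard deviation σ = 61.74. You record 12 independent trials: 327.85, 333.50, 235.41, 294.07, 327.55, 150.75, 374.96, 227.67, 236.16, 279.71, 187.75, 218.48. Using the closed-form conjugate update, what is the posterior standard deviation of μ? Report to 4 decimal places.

16.8887

For Normal data with known variance σ², a Normal(μ₀, σ₀²) prior on μ is conjugate. Posterior precision = 1/σ₀² + n/σ²; posterior mean is the precision-weighted average of μ₀ and x̄.
σ₀² = 52.86² = 2794.1796, σ² = 61.74² = 3811.8276; σ² + n·σ₀² = 3811.8276 + 12·2794.1796 = 37341.9828.
Posterior precision = 1/σ₀² + n/σ² = 1/2794.1796 + 12/3811.8276 = (σ² + n·σ₀²)/(σ₀²σ²) = 37341.9828/(2794.1796·3811.8276); posterior variance σₙ² = σ₀²σ²/(σ² + n·σ₀²) = 2794.1796·3811.8276/37341.9828 = 285.226711.
Posterior SD = √σₙ² = √(2794.1796·3811.8276/37341.9828) = 16.8887.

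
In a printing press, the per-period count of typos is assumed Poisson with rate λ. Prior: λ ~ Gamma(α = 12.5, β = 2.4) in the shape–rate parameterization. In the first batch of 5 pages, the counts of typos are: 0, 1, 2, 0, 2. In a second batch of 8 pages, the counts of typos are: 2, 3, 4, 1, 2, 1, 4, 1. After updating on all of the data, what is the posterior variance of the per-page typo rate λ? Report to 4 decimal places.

With a Gamma(shape α, rate β) prior, the Poisson likelihood is conjugate: the posterior is Gamma(α + ΣXᵢ, β + n).
Batch 1: sum of counts S = 5 over n = 5 pages.
After batch 1: Gamma(α+S, β+n) = Gamma(12.5+5, 2.4+5) = Gamma(17.5, 7.4).
Batch 2: sum of counts S = 18 over n = 8 pages.
After batch 2: Gamma(α+S, β+n) = Gamma(17.5+18, 7.4+8) = Gamma(35.5, 15.4).
Var = α/β² = 35.5/15.4² = 0.1497.

0.1497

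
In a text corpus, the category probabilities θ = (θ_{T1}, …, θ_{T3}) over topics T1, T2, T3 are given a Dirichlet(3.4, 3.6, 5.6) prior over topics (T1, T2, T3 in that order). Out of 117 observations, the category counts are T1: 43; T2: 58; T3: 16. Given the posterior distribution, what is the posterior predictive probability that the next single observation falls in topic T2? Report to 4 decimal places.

0.4753

The Dirichlet prior is conjugate to the Multinomial likelihood: each posterior αⱼ = prior αⱼ + observed count nⱼ.
Posterior concentration: (46.4, 61.6, 21.6), total = 129.6.
P(next = T2 | data) = α_{T2}/Σα = 0.4753.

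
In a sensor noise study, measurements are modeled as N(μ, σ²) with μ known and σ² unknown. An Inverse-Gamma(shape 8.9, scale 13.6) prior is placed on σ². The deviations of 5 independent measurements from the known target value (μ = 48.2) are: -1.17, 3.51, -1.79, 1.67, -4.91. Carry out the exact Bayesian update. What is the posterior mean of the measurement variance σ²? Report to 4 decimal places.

With known mean μ and an Inverse-Gamma(α, β) prior on σ², the Normal likelihood is conjugate: posterior is Inv-Gamma(α + n/2, β + Σ(xᵢ−μ)²/2).
Σ(xᵢ−μ)² = (-1.17)² + (3.51)² + (-1.79)² + (1.67)² + (-4.91)² = 43.7901.
Posterior: Inv-Gamma(8.9 + 5/2, 13.6 + 43.7901/2) = Inv-Gamma(11.40, 35.49505).
E[σ²|data] = β/(α−1) = 35.49505/10.40 = 3.4130.

3.4130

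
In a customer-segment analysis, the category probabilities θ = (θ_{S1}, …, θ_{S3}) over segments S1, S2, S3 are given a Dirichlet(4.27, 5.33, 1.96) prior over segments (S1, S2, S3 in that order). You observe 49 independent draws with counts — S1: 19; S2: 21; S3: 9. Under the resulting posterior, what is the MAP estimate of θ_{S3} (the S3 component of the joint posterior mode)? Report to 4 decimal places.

0.1730

The Dirichlet prior is conjugate to the Multinomial likelihood: each posterior αⱼ = prior αⱼ + observed count nⱼ.
Posterior concentration: (23.27, 26.33, 10.96), total = 60.56.
Joint mode component: (α_{S3}−1)/(Σα−K) = 9.96/57.56 = 0.1730.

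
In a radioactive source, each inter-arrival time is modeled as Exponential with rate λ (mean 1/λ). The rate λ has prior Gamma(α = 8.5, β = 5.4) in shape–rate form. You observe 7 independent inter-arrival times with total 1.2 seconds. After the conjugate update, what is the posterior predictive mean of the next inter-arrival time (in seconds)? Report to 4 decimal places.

With a Gamma(shape α, rate β) prior on the exponential rate λ, the posterior after n observations with total T = Σxᵢ is Gamma(α+n, β+T).
Posterior: Gamma(8.5+7, 5.4+1.2) = Gamma(15.5, 6.6).
The predictive distribution for the next observation is Lomax; its mean is β/(α−1) = 6.6/14.5 = 0.4552.

0.4552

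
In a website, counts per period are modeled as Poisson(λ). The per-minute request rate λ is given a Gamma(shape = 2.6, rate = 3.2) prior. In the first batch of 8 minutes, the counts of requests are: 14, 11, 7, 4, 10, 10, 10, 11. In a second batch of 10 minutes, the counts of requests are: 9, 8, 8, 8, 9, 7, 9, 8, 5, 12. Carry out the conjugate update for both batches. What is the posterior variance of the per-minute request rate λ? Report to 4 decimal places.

0.3618

With a Gamma(shape α, rate β) prior, the Poisson likelihood is conjugate: the posterior is Gamma(α + ΣXᵢ, β + n).
Batch 1: sum of counts S = 77 over n = 8 minutes.
After batch 1: Gamma(α+S, β+n) = Gamma(2.6+77, 3.2+8) = Gamma(79.6, 11.2).
Batch 2: sum of counts S = 83 over n = 10 minutes.
After batch 2: Gamma(α+S, β+n) = Gamma(79.6+83, 11.2+10) = Gamma(162.6, 21.2).
Var = α/β² = 162.6/21.2² = 0.3618.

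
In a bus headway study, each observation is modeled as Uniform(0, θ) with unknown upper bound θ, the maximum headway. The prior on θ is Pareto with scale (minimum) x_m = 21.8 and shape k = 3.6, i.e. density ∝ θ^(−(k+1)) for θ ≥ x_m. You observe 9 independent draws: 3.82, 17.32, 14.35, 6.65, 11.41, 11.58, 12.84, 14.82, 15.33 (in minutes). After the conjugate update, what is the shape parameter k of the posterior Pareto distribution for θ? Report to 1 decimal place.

12.6

A Pareto(scale x_m, shape k) prior on the upper bound θ of Uniform(0, θ) is conjugate: posterior is Pareto(max(x_m, max xᵢ), k + n).
Sample maximum = 17.32; prior scale x_m = 21.8 → posterior scale = max = 21.80.
Posterior shape = 3.6 + 9 = 12.6.
Posterior shape k = 12.6.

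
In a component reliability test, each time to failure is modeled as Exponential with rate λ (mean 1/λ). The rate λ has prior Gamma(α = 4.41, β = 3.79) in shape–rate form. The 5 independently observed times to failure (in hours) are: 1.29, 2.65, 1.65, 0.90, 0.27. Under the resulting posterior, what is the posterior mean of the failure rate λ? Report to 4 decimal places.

0.8919

With a Gamma(shape α, rate β) prior on the exponential rate λ, the posterior after n observations with total T = Σxᵢ is Gamma(α+n, β+T).
Sum of observations T = 6.76 hours; n = 5.
Posterior: Gamma(4.41+5, 3.79+6.76) = Gamma(9.41, 10.55).
Posterior mean of λ = α/β = 9.41/10.55 = 0.8919.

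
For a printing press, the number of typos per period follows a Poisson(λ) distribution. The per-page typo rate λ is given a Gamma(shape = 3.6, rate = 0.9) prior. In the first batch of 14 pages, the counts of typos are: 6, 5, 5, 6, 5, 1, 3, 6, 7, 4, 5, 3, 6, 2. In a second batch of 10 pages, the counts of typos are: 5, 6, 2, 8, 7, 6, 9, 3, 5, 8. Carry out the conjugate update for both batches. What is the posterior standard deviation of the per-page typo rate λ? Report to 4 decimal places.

With a Gamma(shape α, rate β) prior, the Poisson likelihood is conjugate: the posterior is Gamma(α + ΣXᵢ, β + n).
Batch 1: sum of counts S = 64 over n = 14 pages.
After batch 1: Gamma(α+S, β+n) = Gamma(3.6+64, 0.9+14) = Gamma(67.6, 14.9).
Batch 2: sum of counts S = 59 over n = 10 pages.
After batch 2: Gamma(α+S, β+n) = Gamma(67.6+59, 14.9+10) = Gamma(126.6, 24.9).
SD = √α/β = √126.6/24.9 = 0.4519.

0.4519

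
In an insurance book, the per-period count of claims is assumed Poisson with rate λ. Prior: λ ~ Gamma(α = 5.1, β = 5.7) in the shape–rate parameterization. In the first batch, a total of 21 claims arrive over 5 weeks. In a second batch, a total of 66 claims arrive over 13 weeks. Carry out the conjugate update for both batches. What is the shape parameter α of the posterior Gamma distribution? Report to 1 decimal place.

With a Gamma(shape α, rate β) prior, the Poisson likelihood is conjugate: the posterior is Gamma(α + ΣXᵢ, β + n).
After batch 1: Gamma(α+S, β+n) = Gamma(5.1+21, 5.7+5) = Gamma(26.1, 10.7).
After batch 2: Gamma(α+S, β+n) = Gamma(26.1+66, 10.7+13) = Gamma(92.1, 23.7).
Posterior α = 92.1.

92.1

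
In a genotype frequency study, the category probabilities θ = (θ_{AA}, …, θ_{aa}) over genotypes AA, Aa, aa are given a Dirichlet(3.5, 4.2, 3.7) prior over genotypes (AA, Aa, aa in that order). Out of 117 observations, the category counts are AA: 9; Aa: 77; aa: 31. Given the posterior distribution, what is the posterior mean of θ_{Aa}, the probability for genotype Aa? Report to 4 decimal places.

The Dirichlet prior is conjugate to the Multinomial likelihood: each posterior αⱼ = prior αⱼ + observed count nⱼ.
Posterior concentration: (12.5, 81.2, 34.7), total = 128.4.
E[θ_{Aa}|data] = α_{Aa}/Σα = 81.2/128.4 = 0.6324.

0.6324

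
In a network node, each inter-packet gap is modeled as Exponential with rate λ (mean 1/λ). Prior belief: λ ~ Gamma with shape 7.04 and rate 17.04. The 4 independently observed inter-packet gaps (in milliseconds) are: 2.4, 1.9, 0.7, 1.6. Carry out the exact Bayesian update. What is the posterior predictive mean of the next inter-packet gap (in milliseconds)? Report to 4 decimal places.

2.3546

With a Gamma(shape α, rate β) prior on the exponential rate λ, the posterior after n observations with total T = Σxᵢ is Gamma(α+n, β+T).
Sum of observations T = 6.6 milliseconds; n = 4.
Posterior: Gamma(7.04+4, 17.04+6.6) = Gamma(11.04, 23.64).
The predictive distribution for the next observation is Lomax; its mean is β/(α−1) = 23.64/10.04 = 2.3546.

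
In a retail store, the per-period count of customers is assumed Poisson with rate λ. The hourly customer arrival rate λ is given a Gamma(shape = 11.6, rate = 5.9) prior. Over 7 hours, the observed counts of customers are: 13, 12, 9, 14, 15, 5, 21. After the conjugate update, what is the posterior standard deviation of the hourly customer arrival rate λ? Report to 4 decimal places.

0.7775

With a Gamma(shape α, rate β) prior, the Poisson likelihood is conjugate: the posterior is Gamma(α + ΣXᵢ, β + n).
Sum of counts S = 89 over n = 7 hours.
Posterior: Gamma(α+S, β+n) = Gamma(11.6+89, 5.9+7) = Gamma(100.6, 12.9).
SD = √α/β = √100.6/12.9 = 0.7775.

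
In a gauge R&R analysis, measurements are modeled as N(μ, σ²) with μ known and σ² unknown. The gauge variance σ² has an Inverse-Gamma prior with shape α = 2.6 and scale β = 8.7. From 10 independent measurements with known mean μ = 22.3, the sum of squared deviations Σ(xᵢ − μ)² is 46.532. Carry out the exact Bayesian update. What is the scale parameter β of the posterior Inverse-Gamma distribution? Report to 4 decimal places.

31.9660

With known mean μ and an Inverse-Gamma(α, β) prior on σ², the Normal likelihood is conjugate: posterior is Inv-Gamma(α + n/2, β + Σ(xᵢ−μ)²/2).
Posterior: Inv-Gamma(2.6 + 10/2, 8.7 + 46.532/2) = Inv-Gamma(7.60, 31.9660).
Posterior β = 31.9660.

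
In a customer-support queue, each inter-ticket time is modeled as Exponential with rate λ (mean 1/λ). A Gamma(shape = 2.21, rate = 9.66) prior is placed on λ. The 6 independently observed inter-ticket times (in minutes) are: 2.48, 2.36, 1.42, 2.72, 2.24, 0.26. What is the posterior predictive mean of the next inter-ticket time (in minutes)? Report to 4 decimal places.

2.9320

With a Gamma(shape α, rate β) prior on the exponential rate λ, the posterior after n observations with total T = Σxᵢ is Gamma(α+n, β+T).
Sum of observations T = 11.48 minutes; n = 6.
Posterior: Gamma(2.21+6, 9.66+11.48) = Gamma(8.21, 21.14).
The predictive distribution for the next observation is Lomax; its mean is β/(α−1) = 21.14/7.21 = 2.9320.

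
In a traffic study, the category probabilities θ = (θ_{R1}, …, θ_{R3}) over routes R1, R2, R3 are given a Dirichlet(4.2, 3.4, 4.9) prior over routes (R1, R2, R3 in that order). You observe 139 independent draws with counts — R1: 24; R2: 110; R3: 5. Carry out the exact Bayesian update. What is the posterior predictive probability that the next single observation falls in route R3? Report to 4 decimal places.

The Dirichlet prior is conjugate to the Multinomial likelihood: each posterior αⱼ = prior αⱼ + observed count nⱼ.
Posterior concentration: (28.2, 113.4, 9.9), total = 151.5.
P(next = R3 | data) = α_{R3}/Σα = 0.0653.

0.0653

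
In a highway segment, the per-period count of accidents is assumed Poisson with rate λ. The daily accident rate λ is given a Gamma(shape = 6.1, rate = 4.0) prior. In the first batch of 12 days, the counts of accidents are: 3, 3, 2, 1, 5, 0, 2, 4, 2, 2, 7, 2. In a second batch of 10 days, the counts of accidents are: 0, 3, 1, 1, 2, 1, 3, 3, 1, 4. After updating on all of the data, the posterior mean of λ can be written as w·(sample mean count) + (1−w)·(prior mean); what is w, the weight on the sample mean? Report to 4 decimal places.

With a Gamma(shape α, rate β) prior, the Poisson likelihood is conjugate: the posterior is Gamma(α + ΣXᵢ, β + n).
Total number of days: n = 12 + 10 = 22.
Posterior mean = (α₀+S)/(β₀+n) = [n/(β₀+n)]·(S/n) + [β₀/(β₀+n)]·(α₀/β₀), so only n and β₀ enter the weight.
Weight on data w = n/(β₀+n) = 22/(4.0+22) = 22/26.0 = 0.8462.

0.8462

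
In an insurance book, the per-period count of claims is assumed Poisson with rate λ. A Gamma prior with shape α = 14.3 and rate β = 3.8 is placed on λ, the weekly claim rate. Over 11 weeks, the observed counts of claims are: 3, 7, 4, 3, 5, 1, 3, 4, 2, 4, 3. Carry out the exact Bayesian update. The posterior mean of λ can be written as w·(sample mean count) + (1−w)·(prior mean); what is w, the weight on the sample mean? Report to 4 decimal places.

With a Gamma(shape α, rate β) prior, the Poisson likelihood is conjugate: the posterior is Gamma(α + ΣXᵢ, β + n).
Posterior mean = (α₀+S)/(β₀+n) = [n/(β₀+n)]·(S/n) + [β₀/(β₀+n)]·(α₀/β₀), so only n and β₀ enter the weight.
Weight on data w = n/(β₀+n) = 11/(3.8+11) = 11/14.8 = 0.7432.

0.7432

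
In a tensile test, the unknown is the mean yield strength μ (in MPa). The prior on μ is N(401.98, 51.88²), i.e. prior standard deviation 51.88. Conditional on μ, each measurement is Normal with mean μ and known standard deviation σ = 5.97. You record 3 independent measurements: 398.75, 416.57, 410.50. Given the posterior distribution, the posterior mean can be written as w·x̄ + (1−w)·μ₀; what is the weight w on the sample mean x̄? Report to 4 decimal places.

0.9956

For Normal data with known variance σ², a Normal(μ₀, σ₀²) prior on μ is conjugate. Posterior precision = 1/σ₀² + n/σ²; posterior mean is the precision-weighted average of μ₀ and x̄.
σ₀² = 51.88² = 2691.5344, σ² = 5.97² = 35.6409. Prior precision 1/σ₀² = 1/2691.5344; data precision n/σ² = 3/35.6409.
w = (n/σ²)/(1/σ₀² + n/σ²) = n·σ₀²/(σ² + n·σ₀²) = 3·2691.5344/(35.6409 + 3·2691.5344) = 8074.6032/8110.2441 = 0.9956.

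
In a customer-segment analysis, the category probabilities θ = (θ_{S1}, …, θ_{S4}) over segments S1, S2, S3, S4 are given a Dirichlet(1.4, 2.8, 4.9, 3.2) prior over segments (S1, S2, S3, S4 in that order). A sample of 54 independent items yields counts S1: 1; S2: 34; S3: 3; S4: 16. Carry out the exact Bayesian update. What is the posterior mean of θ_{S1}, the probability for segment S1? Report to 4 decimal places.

0.0362

The Dirichlet prior is conjugate to the Multinomial likelihood: each posterior αⱼ = prior αⱼ + observed count nⱼ.
Posterior concentration: (2.4, 36.8, 7.9, 19.2), total = 66.3.
E[θ_{S1}|data] = α_{S1}/Σα = 2.4/66.3 = 0.0362.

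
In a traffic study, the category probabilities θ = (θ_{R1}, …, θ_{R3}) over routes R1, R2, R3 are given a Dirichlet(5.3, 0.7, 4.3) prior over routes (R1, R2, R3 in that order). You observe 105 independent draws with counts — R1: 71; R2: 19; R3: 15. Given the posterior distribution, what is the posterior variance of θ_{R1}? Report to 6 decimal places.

The Dirichlet prior is conjugate to the Multinomial likelihood: each posterior αⱼ = prior αⱼ + observed count nⱼ.
Posterior concentration: (76.3, 19.7, 19.3), total = 115.3.
Var[θ_j] = α_j(Σα−α_j)/((Σα)²(Σα+1)) = 76.3·39.0/(115.3²·116.3) = 0.001925.

0.001925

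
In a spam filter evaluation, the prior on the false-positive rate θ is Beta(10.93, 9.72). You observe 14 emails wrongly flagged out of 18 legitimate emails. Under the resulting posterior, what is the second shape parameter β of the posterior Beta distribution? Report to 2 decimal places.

The Beta prior is conjugate to a Binomial/Bernoulli likelihood; the update adds successes to α and failures to β.
Posterior: Beta(α+k, β+n−k) = Beta(10.93+14, 9.72+4) = Beta(24.93, 13.72).
Posterior β = 13.72.

13.72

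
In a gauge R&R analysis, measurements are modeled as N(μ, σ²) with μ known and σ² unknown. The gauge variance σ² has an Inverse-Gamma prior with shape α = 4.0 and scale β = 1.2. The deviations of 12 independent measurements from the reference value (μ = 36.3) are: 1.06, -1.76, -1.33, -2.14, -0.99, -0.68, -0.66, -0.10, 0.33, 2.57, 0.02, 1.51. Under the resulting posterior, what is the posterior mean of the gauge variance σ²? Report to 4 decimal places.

1.3251

With known mean μ and an Inverse-Gamma(α, β) prior on σ², the Normal likelihood is conjugate: posterior is Inv-Gamma(α + n/2, β + Σ(xᵢ−μ)²/2).
Σ(xᵢ−μ)² = (1.06)² + (-1.76)² + (-1.33)² + (-2.14)² + (-0.99)² + (-0.68)² + (-0.66)² + (-0.10)² + (0.33)² + (2.57)² + (0.02)² + (1.51)² = 21.4521.
Posterior: Inv-Gamma(4.0 + 12/2, 1.2 + 21.4521/2) = Inv-Gamma(10.00, 11.92605).
E[σ²|data] = β/(α−1) = 11.92605/9.00 = 1.3251.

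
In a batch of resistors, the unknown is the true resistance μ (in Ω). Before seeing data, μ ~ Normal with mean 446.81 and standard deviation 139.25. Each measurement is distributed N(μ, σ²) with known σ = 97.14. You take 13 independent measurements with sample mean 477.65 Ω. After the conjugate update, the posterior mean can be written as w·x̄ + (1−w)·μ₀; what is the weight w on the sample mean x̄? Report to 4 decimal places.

0.9639

For Normal data with known variance σ², a Normal(μ₀, σ₀²) prior on μ is conjugate. Posterior precision = 1/σ₀² + n/σ²; posterior mean is the precision-weighted average of μ₀ and x̄.
σ₀² = 139.25² = 19390.5625, σ² = 97.14² = 9436.1796. Prior precision 1/σ₀² = 1/19390.5625; data precision n/σ² = 13/9436.1796.
w = (n/σ²)/(1/σ₀² + n/σ²) = n·σ₀²/(σ² + n·σ₀²) = 13·19390.5625/(9436.1796 + 13·19390.5625) = 252077.3125/261513.4921 = 0.9639.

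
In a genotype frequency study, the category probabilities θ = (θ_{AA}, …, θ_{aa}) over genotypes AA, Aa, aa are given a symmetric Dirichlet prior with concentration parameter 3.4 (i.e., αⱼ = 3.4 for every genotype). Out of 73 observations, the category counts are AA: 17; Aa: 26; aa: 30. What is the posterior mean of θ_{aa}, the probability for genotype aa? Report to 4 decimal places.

The Dirichlet prior is conjugate to the Multinomial likelihood: each posterior αⱼ = prior αⱼ + observed count nⱼ.
Posterior concentration: (20.4, 29.4, 33.4), total = 83.2.
E[θ_{aa}|data] = α_{aa}/Σα = 33.4/83.2 = 0.4014.

0.4014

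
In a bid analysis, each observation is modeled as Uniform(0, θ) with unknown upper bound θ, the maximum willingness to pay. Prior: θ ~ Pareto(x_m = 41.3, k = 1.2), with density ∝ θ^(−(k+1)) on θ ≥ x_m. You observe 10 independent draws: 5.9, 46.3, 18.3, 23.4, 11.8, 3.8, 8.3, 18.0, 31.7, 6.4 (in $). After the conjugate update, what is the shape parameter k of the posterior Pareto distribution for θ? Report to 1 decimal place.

11.2

A Pareto(scale x_m, shape k) prior on the upper bound θ of Uniform(0, θ) is conjugate: posterior is Pareto(max(x_m, max xᵢ), k + n).
Sample maximum = 46.3; prior scale x_m = 41.3 → posterior scale = max = 46.3.
Posterior shape = 1.2 + 10 = 11.2.
Posterior shape k = 11.2.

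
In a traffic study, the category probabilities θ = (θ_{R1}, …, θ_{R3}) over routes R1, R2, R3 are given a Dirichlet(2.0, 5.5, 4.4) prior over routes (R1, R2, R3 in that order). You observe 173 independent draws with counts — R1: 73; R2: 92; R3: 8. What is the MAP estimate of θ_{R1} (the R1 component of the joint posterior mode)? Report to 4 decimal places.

The Dirichlet prior is conjugate to the Multinomial likelihood: each posterior αⱼ = prior αⱼ + observed count nⱼ.
Posterior concentration: (75.0, 97.5, 12.4), total = 184.9.
Joint mode component: (α_{R1}−1)/(Σα−K) = 74.0/181.9 = 0.4068.

0.4068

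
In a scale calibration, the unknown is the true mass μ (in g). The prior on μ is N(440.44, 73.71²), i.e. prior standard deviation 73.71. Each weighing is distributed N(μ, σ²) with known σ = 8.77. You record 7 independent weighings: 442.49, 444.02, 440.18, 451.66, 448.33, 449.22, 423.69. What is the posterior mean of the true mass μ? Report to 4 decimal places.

For Normal data with known variance σ², a Normal(μ₀, σ₀²) prior on μ is conjugate. Posterior precision = 1/σ₀² + n/σ²; posterior mean is the precision-weighted average of μ₀ and x̄.
Σxᵢ = 442.49 + 444.02 + 440.18 + 451.66 + 448.33 + 449.22 + 423.69 = 3099.59, so n·x̄ = 3099.59.
σ₀² = 73.71² = 5433.1641, σ² = 8.77² = 76.9129; σ² + n·σ₀² = 76.9129 + 7·5433.1641 = 38109.0616.
Posterior mean = (μ₀/σ₀² + n·x̄/σ²)/(1/σ₀² + n/σ²) = (σ²·μ₀ + σ₀²·n·x̄)/(σ² + n·σ₀²) = (76.9129·440.44 + 5433.1641·3099.59)/38109.0616 = 16874456.630395/38109.0616 = 442.7938.

442.7938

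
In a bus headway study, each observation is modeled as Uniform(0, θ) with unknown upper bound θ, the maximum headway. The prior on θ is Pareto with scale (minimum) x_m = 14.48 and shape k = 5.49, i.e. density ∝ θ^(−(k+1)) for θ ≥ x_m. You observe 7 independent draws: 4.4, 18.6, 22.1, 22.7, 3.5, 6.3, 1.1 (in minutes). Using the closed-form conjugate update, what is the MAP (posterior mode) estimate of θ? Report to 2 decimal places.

A Pareto(scale x_m, shape k) prior on the upper bound θ of Uniform(0, θ) is conjugate: posterior is Pareto(max(x_m, max xᵢ), k + n).
Sample maximum = 22.7; prior scale x_m = 14.48 → posterior scale = max = 22.70.
Posterior shape = 5.49 + 7 = 12.49.
The Pareto density is decreasing on [x_m, ∞), so the mode is x_m = 22.70.

22.70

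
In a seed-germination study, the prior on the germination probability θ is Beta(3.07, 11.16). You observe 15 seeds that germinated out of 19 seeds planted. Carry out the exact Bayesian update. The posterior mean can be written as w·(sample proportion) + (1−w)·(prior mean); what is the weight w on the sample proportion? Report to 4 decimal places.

0.5718

The Beta prior is conjugate to a Binomial/Bernoulli likelihood; the update adds successes to α and failures to β.
Posterior mean = (α₀+k)/(α₀+β₀+n) = [n/(α₀+β₀+n)]·(k/n) + [(α₀+β₀)/(α₀+β₀+n)]·α₀/(α₀+β₀), so only n and the prior enter the weight.
The weight on the data is w = n/(α₀+β₀+n) = 19/(3.07+11.16+19) = 19/33.23 = 0.5718.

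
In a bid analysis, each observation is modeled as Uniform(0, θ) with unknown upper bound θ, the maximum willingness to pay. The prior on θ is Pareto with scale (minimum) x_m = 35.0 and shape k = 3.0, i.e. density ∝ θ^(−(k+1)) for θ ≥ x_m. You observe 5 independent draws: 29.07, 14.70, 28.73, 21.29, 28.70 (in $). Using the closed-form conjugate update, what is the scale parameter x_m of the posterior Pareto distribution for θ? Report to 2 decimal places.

35.00

A Pareto(scale x_m, shape k) prior on the upper bound θ of Uniform(0, θ) is conjugate: posterior is Pareto(max(x_m, max xᵢ), k + n).
Sample maximum = 29.07; prior scale x_m = 35.0 → posterior scale = max = 35.00.
Posterior shape = 3.0 + 5 = 8.0.
Posterior scale x_m = 35.00.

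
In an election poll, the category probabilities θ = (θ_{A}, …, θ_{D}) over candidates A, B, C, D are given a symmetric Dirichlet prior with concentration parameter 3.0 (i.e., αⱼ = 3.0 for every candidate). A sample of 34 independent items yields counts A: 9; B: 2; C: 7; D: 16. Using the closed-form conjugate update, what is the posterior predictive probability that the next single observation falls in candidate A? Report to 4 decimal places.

0.2609

The Dirichlet prior is conjugate to the Multinomial likelihood: each posterior αⱼ = prior αⱼ + observed count nⱼ.
Posterior concentration: (12.0, 5.0, 10.0, 19.0), total = 46.0.
P(next = A | data) = α_{A}/Σα = 0.2609.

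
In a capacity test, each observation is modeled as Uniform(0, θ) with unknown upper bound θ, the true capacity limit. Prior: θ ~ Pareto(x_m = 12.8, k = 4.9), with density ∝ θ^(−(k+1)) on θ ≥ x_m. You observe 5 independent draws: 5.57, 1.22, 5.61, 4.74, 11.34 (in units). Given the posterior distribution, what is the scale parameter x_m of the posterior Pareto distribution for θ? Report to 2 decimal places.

A Pareto(scale x_m, shape k) prior on the upper bound θ of Uniform(0, θ) is conjugate: posterior is Pareto(max(x_m, max xᵢ), k + n).
Sample maximum = 11.34; prior scale x_m = 12.8 → posterior scale = max = 12.80.
Posterior shape = 4.9 + 5 = 9.9.
Posterior scale x_m = 12.80.

12.80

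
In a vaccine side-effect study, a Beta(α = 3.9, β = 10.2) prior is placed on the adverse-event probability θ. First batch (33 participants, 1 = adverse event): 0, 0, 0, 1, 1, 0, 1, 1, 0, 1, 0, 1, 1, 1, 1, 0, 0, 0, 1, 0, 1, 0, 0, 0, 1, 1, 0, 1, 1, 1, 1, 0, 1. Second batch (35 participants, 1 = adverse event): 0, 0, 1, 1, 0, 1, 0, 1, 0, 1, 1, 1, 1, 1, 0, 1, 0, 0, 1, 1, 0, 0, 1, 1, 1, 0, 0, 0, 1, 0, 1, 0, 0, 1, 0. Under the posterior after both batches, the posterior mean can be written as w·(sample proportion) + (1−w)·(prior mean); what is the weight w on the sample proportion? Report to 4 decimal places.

The Beta prior is conjugate to a Binomial/Bernoulli likelihood; the update adds successes to α and failures to β.
Total number of participants: n = 33 + 35 = 68.
Posterior mean = (α₀+k)/(α₀+β₀+n) = [n/(α₀+β₀+n)]·(k/n) + [(α₀+β₀)/(α₀+β₀+n)]·α₀/(α₀+β₀), so only n and the prior enter the weight.
The weight on the data is w = n/(α₀+β₀+n) = 68/(3.9+10.2+68) = 68/82.1 = 0.8283.

0.8283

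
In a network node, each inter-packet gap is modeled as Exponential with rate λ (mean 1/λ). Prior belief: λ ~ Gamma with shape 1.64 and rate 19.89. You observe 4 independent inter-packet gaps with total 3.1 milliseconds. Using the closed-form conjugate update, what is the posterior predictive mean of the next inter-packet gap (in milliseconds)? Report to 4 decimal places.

With a Gamma(shape α, rate β) prior on the exponential rate λ, the posterior after n observations with total T = Σxᵢ is Gamma(α+n, β+T).
Posterior: Gamma(1.64+4, 19.89+3.1) = Gamma(5.64, 22.99).
The predictive distribution for the next observation is Lomax; its mean is β/(α−1) = 22.99/4.64 = 4.9547.

4.9547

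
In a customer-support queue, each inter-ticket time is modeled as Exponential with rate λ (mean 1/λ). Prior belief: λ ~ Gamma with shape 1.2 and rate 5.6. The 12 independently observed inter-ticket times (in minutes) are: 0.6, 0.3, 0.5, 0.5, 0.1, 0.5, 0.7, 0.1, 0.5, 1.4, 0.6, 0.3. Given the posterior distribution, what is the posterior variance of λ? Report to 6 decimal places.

0.096428

With a Gamma(shape α, rate β) prior on the exponential rate λ, the posterior after n observations with total T = Σxᵢ is Gamma(α+n, β+T).
Sum of observations T = 6.1 minutes; n = 12.
Posterior: Gamma(1.2+12, 5.6+6.1) = Gamma(13.2, 11.7).
Var = α/β² = 0.096428.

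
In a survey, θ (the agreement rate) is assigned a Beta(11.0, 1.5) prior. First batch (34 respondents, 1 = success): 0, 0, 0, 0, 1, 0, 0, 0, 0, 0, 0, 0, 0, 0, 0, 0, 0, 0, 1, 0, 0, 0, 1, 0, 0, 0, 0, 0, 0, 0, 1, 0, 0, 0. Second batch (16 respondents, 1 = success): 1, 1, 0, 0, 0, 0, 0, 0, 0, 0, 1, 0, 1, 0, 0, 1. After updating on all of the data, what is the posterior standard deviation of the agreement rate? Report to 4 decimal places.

The Beta prior is conjugate to a Binomial/Bernoulli likelihood; the update adds successes to α and failures to β.
After batch 1: Beta(11.0+4, 1.5+30) = Beta(15.0, 31.5).
After batch 2: Beta(15.0+5, 31.5+11) = Beta(20.0, 42.5).
Var = αβ/((α+β)²(α+β+1)) = 20.0·42.5/(62.5²·63.5) = 0.00342677; SD = √0.00342677 = 0.0585.

0.0585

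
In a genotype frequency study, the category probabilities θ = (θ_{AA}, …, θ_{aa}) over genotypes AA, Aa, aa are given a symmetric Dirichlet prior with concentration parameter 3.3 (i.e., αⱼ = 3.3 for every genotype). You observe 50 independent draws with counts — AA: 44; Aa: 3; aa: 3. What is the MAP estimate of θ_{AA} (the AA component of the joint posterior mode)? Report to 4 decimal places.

The Dirichlet prior is conjugate to the Multinomial likelihood: each posterior αⱼ = prior αⱼ + observed count nⱼ.
Posterior concentration: (47.3, 6.3, 6.3), total = 59.9.
Joint mode component: (α_{AA}−1)/(Σα−K) = 46.3/56.9 = 0.8137.

0.8137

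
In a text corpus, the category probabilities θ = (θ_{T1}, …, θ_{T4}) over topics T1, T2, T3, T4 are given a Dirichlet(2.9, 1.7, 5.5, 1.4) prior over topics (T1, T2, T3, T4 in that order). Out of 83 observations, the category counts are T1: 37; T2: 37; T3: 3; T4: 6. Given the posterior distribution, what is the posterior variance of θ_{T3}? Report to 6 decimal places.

0.000857

The Dirichlet prior is conjugate to the Multinomial likelihood: each posterior αⱼ = prior αⱼ + observed count nⱼ.
Posterior concentration: (39.9, 38.7, 8.5, 7.4), total = 94.5.
Var[θ_j] = α_j(Σα−α_j)/((Σα)²(Σα+1)) = 8.5·86.0/(94.5²·95.5) = 0.000857.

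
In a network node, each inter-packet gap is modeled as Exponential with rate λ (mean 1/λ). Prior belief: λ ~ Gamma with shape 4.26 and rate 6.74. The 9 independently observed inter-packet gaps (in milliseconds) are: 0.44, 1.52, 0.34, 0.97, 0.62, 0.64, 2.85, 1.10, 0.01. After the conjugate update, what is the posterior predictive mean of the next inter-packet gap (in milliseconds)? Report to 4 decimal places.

1.2423

With a Gamma(shape α, rate β) prior on the exponential rate λ, the posterior after n observations with total T = Σxᵢ is Gamma(α+n, β+T).
Sum of observations T = 8.49 milliseconds; n = 9.
Posterior: Gamma(4.26+9, 6.74+8.49) = Gamma(13.26, 15.23).
The predictive distribution for the next observation is Lomax; its mean is β/(α−1) = 15.23/12.26 = 1.2423.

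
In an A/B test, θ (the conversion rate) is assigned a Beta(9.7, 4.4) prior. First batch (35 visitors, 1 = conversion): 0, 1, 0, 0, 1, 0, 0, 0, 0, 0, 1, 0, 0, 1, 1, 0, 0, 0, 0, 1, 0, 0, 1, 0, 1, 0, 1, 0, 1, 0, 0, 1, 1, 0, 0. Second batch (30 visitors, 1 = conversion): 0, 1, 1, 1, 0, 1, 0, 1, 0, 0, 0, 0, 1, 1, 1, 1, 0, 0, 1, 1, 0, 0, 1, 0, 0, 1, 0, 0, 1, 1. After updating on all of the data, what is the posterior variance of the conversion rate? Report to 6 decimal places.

0.003105

The Beta prior is conjugate to a Binomial/Bernoulli likelihood; the update adds successes to α and failures to β.
After batch 1: Beta(9.7+12, 4.4+23) = Beta(21.7, 27.4).
After batch 2: Beta(21.7+15, 27.4+15) = Beta(36.7, 42.4).
Var = αβ/((α+β)²(α+β+1)) = 36.7·42.4/(79.1²·80.1) = 0.003105.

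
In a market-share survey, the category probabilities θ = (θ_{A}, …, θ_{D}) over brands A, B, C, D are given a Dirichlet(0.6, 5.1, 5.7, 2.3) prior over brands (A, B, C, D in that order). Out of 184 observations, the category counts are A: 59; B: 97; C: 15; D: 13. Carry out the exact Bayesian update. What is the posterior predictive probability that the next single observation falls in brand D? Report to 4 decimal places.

The Dirichlet prior is conjugate to the Multinomial likelihood: each posterior αⱼ = prior αⱼ + observed count nⱼ.
Posterior concentration: (59.6, 102.1, 20.7, 15.3), total = 197.7.
P(next = D | data) = α_{D}/Σα = 0.0774.

0.0774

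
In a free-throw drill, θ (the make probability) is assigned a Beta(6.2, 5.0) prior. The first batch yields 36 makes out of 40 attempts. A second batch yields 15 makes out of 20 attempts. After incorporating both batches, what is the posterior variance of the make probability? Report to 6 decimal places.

0.002188

The Beta prior is conjugate to a Binomial/Bernoulli likelihood; the update adds successes to α and failures to β.
After batch 1: Beta(6.2+36, 5.0+4) = Beta(42.2, 9.0).
After batch 2: Beta(42.2+15, 9.0+5) = Beta(57.2, 14.0).
Var = αβ/((α+β)²(α+β+1)) = 57.2·14.0/(71.2²·72.2) = 0.002188.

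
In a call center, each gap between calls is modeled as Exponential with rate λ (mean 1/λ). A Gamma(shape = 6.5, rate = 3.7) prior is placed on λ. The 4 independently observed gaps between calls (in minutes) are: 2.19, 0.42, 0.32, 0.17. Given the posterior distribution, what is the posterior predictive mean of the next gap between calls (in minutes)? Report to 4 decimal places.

0.7158

With a Gamma(shape α, rate β) prior on the exponential rate λ, the posterior after n observations with total T = Σxᵢ is Gamma(α+n, β+T).
Sum of observations T = 3.10 minutes; n = 4.
Posterior: Gamma(6.5+4, 3.7+3.10) = Gamma(10.5, 6.80).
The predictive distribution for the next observation is Lomax; its mean is β/(α−1) = 6.80/9.5 = 0.7158.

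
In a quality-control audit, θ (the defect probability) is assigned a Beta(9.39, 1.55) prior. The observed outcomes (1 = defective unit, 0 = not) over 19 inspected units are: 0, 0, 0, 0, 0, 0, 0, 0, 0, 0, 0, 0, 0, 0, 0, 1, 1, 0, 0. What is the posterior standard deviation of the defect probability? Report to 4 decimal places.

The Beta prior is conjugate to a Binomial/Bernoulli likelihood; the update adds successes to α and failures to β.
Posterior: Beta(α+k, β+n−k) = Beta(9.39+2, 1.55+17) = Beta(11.39, 18.55).
Var = αβ/((α+β)²(α+β+1)) = 11.39·18.55/(29.94²·30.94) = 0.00761805; SD = √0.00761805 = 0.0873.

0.0873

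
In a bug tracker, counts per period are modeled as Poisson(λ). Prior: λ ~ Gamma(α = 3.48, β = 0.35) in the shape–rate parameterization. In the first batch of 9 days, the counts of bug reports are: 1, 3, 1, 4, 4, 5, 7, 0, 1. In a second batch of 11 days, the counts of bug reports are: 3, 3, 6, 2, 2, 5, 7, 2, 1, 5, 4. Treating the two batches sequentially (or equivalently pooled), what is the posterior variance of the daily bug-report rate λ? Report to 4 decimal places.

0.1678

With a Gamma(shape α, rate β) prior, the Poisson likelihood is conjugate: the posterior is Gamma(α + ΣXᵢ, β + n).
Batch 1: sum of counts S = 26 over n = 9 days.
After batch 1: Gamma(α+S, β+n) = Gamma(3.48+26, 0.35+9) = Gamma(29.48, 9.35).
Batch 2: sum of counts S = 40 over n = 11 days.
After batch 2: Gamma(α+S, β+n) = Gamma(29.48+40, 9.35+11) = Gamma(69.48, 20.35).
Var = α/β² = 69.48/20.35² = 0.1678.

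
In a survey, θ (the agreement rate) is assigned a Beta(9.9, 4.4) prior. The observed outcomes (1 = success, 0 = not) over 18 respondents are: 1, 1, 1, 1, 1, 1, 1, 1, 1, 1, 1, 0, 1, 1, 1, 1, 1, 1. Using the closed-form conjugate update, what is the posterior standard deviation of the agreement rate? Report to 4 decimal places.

0.0647

The Beta prior is conjugate to a Binomial/Bernoulli likelihood; the update adds successes to α and failures to β.
Posterior: Beta(α+k, β+n−k) = Beta(9.9+17, 4.4+1) = Beta(26.9, 5.4).
Var = αβ/((α+β)²(α+β+1)) = 26.9·5.4/(32.3²·33.3) = 0.00418116; SD = √0.00418116 = 0.0647.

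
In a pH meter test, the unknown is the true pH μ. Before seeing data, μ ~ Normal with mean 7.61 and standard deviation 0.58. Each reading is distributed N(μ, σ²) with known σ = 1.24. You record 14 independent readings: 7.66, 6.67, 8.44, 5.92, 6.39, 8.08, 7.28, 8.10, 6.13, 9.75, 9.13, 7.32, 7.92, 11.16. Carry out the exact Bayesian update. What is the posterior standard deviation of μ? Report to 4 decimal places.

0.2877

For Normal data with known variance σ², a Normal(μ₀, σ₀²) prior on μ is conjugate. Posterior precision = 1/σ₀² + n/σ²; posterior mean is the precision-weighted average of μ₀ and x̄.
σ₀² = 0.58² = 0.3364, σ² = 1.24² = 1.5376; σ² + n·σ₀² = 1.5376 + 14·0.3364 = 6.2472.
Posterior precision = 1/σ₀² + n/σ² = 1/0.3364 + 14/1.5376 = (σ² + n·σ₀²)/(σ₀²σ²) = 6.2472/(0.3364·1.5376); posterior variance σₙ² = σ₀²σ²/(σ² + n·σ₀²) = 0.3364·1.5376/6.2472 = 0.082797.
Posterior SD = √σₙ² = √(0.3364·1.5376/6.2472) = 0.2877.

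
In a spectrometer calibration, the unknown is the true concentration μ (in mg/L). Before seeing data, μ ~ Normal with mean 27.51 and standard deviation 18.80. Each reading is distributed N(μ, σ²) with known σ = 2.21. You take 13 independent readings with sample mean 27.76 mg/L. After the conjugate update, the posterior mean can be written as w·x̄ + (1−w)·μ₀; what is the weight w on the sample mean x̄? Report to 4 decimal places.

0.9989

For Normal data with known variance σ², a Normal(μ₀, σ₀²) prior on μ is conjugate. Posterior precision = 1/σ₀² + n/σ²; posterior mean is the precision-weighted average of μ₀ and x̄.
σ₀² = 18.80² = 353.44, σ² = 2.21² = 4.8841. Prior precision 1/σ₀² = 1/353.44; data precision n/σ² = 13/4.8841.
w = (n/σ²)/(1/σ₀² + n/σ²) = n·σ₀²/(σ² + n·σ₀²) = 13·353.44/(4.8841 + 13·353.44) = 4594.72/4599.6041 = 0.9989.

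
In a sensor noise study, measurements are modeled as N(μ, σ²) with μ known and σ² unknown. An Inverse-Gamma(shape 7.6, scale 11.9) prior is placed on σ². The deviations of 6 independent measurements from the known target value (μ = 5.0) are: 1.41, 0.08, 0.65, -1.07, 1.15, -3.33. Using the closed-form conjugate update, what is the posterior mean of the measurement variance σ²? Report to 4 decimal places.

With known mean μ and an Inverse-Gamma(α, β) prior on σ², the Normal likelihood is conjugate: posterior is Inv-Gamma(α + n/2, β + Σ(xᵢ−μ)²/2).
Σ(xᵢ−μ)² = (1.41)² + (0.08)² + (0.65)² + (-1.07)² + (1.15)² + (-3.33)² = 15.9733.
Posterior: Inv-Gamma(7.6 + 6/2, 11.9 + 15.9733/2) = Inv-Gamma(10.60, 19.88665).
E[σ²|data] = β/(α−1) = 19.88665/9.60 = 2.0715.

2.0715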